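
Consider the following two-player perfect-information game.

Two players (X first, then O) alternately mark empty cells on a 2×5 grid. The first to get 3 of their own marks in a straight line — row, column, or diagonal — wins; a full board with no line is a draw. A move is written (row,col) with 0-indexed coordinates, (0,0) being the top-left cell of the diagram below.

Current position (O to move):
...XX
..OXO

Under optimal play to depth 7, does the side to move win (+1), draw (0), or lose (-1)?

ply 1, O at ...XX/..OXO | (0,0)=-1→O..XX/..OXO; (0,1)=-1→.O.XX/..OXO; (0,2)=+0→..OXX/..OXO*; (1,0)=-1→...XX/O.OXO; (1,1)=-1→...XX/.OOXO
ply 2, X at ..OXX/..OXO | (0,0)=+0→X.OXX/..OXO*; (0,1)=+0→.XOXX/..OXO; (1,0)=+0→..OXX/X.OXO; (1,1)=+0→..OXX/.XOXO
ply 3, O at X.OXX/..OXO | (0,1)=+0→XOOXX/..OXO*; (1,0)=+0→X.OXX/O.OXO; (1,1)=+0→X.OXX/.OOXO
ply 4, X at XOOXX/..OXO | (1,0)=+0→XOOXX/X.OXO*; (1,1)=+0→XOOXX/.XOXO
ply 5, O at XOOXX/X.OXO | (1,1)=+0→XOOXX/XOOXO*
ply 6: XOOXX/XOOXO is terminal +0 (X); from ...XX/..OXO depth 7

value(...XX/..OXO, O) = 0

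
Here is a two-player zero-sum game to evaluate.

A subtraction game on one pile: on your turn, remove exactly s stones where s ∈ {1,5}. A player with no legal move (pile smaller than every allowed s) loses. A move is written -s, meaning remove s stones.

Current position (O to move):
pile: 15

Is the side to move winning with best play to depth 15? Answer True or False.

[15] O move#1: -1:+1/14*, -5:+1/10
[14] X move#2: -1:-1/13*, -5:-1/9
[13] O move#3: -1:+1/12*, -5:+1/8
[12] X move#4: -1:-1/11*, -5:-1/7
[11] O move#5: -1:+1/10*, -5:+1/6
[10] X move#6: -1:-1/9*, -5:-1/5
[9] O move#7: -1:+1/8*, -5:+1/4
[8] X move#8: -1:-1/7*, -5:-1/3
[7] O move#9: -1:+1/6*, -5:+1/2
[6] X move#10: -1:-1/5*, -5:-1/1
[5] O move#11: -1:+1/4*, -5:+1/0
[4] X move#12: -1:-1/3*
[3] O move#13: -1:+1/2*
[2] X move#14: -1:-1/1*
[1] O move#15: -1:+1/0*
[0] end (terminal -1, X#16); searched 15 to 15

O winning at [15]: True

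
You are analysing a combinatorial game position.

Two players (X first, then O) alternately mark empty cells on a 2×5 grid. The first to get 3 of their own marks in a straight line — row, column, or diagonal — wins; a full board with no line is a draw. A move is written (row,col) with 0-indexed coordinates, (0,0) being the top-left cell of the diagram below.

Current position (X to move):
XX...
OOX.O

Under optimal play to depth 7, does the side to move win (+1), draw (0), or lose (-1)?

value(XX.../OOX.O, X) = +1

p1 X@[XX.../OOX.O]: (0,2)[XXX../OOX.O]+1* (0,3)[XX.X./OOX.O]+0 (0,4)[XX..X/OOX.O]+0 (1,3)[XX.../OOXXO]+0
p2 O@[XXX../OOX.O] terminal -1; root [XX.../OOX.O] d7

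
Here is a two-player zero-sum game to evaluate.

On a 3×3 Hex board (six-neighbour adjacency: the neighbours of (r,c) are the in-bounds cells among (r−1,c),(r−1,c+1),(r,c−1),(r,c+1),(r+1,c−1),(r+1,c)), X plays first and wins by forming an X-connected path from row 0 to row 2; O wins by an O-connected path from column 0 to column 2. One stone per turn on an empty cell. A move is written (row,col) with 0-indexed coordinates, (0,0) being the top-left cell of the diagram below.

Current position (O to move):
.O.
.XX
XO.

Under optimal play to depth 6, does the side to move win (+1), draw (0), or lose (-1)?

p1 O@[.O./.XX/XO.]: (0,0)[OO./.XX/XO.]-1 (0,2)[.OO/.XX/XO.]+1* (1,0)[.O./OXX/XO.]-1 (2,2)[.O./.XX/XOO]-1
p2 X@[.OO/.XX/XO.]: (0,0)[XOO/.XX/XO.]-1* (1,0)[.OO/XXX/XO.]-1 (2,2)[.OO/.XX/XOX]-1
p3 O@[XOO/.XX/XO.]: (1,0)[XOO/OXX/XO.]+1* (2,2)[XOO/.XX/XOO]-1
p4 X@[XOO/OXX/XO.] terminal -1; root [.O./.XX/XO.] d6

value(.O./.XX/XO., O) = +1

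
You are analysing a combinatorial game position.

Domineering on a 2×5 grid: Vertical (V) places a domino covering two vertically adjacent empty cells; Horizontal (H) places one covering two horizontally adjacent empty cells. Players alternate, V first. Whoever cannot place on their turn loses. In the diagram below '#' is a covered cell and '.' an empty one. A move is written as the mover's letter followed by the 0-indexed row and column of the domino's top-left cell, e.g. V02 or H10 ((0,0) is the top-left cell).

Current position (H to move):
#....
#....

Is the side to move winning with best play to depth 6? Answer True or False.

[#..../#....] H move#1: H01:-1/###../#...., H02:+1/#.##./#....*, H03:-1/#..##/#...., H11:-1/#..../###.., H12:+1/#..../#.##., H13:-1/#..../#..##
[#.##./#....] V move#2: V01:-1/####./##...*, V04:-1/#.###/#...#
[####./##...] H move#3: H12:-1/####./####., H13:+1/####./##.##*
[####./##.##] end (terminal -1, V#4); searched #..../#.... to 6

H winning at [#..../#....]: True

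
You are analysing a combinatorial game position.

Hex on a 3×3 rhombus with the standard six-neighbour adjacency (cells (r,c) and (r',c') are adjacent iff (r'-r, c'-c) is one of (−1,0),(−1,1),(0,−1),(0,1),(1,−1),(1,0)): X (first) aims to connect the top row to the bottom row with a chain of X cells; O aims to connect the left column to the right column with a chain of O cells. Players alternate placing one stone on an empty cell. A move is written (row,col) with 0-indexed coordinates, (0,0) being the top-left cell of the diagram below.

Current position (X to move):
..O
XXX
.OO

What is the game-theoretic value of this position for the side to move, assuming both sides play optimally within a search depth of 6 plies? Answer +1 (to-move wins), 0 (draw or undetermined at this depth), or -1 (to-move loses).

ply 1, X at ..O/XXX/.OO | (0,0)=-1→X.O/XXX/.OO; (0,1)=-1→.XO/XXX/.OO; (2,0)=+1→..O/XXX/XOO*
ply 2, O at ..O/XXX/XOO | (0,0)=-1→O.O/XXX/XOO*; (0,1)=-1→.OO/XXX/XOO
ply 3, X at O.O/XXX/XOO | (0,1)=+1→OXO/XXX/XOO*
ply 4: OXO/XXX/XOO is terminal -1 (O); from ..O/XXX/.OO depth 6

value(..O/XXX/.OO, X) = +1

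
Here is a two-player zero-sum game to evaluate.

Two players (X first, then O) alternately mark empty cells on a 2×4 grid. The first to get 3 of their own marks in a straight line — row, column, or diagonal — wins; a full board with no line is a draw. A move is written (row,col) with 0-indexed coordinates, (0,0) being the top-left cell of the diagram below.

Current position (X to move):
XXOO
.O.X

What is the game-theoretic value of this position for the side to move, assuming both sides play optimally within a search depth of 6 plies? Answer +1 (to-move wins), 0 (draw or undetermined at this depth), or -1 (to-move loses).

p1 X@[XXOO/.O.X]: (1,0)[XXOO/XO.X]+0* (1,2)[XXOO/.OXX]+0
p2 O@[XXOO/XO.X]: (1,2)[XXOO/XOOX]+0*
p3 X@[XXOO/XOOX] terminal +0; root [XXOO/.O.X] d6

value(XXOO/.O.X, X) = 0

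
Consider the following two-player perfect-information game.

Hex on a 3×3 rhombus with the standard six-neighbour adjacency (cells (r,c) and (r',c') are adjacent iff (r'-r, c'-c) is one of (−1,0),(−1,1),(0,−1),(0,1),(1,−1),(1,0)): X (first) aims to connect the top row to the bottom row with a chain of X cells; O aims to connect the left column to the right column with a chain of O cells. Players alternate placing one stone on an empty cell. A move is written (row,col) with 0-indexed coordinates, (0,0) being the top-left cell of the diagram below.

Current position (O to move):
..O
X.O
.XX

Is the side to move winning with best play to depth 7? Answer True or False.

O winning at [..O/X.O/.XX]: False

p1 O@[..O/X.O/.XX]: (0,0)[O.O/X.O/.XX]-1* (0,1)[.OO/X.O/.XX]-1 (1,1)[..O/XOO/.XX]-1 (2,0)[..O/X.O/OXX]-1
p2 X@[O.O/X.O/.XX]: (0,1)[OXO/X.O/.XX]+1* (1,1)[O.O/XXO/.XX]-1 (2,0)[O.O/X.O/XXX]-1
p3 O@[OXO/X.O/.XX]: (1,1)[OXO/XOO/.XX]-1* (2,0)[OXO/X.O/OXX]-1
p4 X@[OXO/XOO/.XX]: (2,0)[OXO/XOO/XXX]+1*
p5 O@[OXO/XOO/XXX] terminal -1; root [..O/X.O/.XX] d7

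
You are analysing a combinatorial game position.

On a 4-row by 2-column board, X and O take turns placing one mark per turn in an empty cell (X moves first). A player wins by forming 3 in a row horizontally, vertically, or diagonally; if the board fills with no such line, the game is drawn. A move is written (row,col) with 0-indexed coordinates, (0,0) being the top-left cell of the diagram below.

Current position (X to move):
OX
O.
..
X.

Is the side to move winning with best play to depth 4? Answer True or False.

X winning at [OX/O./../X.]: False

[OX/O./../X.] X move#1: (1,1):-1/OX/OX/../X., (2,0):+0/OX/O./X./X.*, (2,1):-1/OX/O./.X/X., (3,1):-1/OX/O./../XX
[OX/O./X./X.] O move#2: (1,1):+0/OX/OO/X./X.*, (2,1):+0/OX/O./XO/X., (3,1):+0/OX/O./X./XO
[OX/OO/X./X.] X move#3: (2,1):+0/OX/OO/XX/X.*, (3,1):+0/OX/OO/X./XX
[OX/OO/XX/X.] O move#4: (3,1):+0/OX/OO/XX/XO*
[OX/OO/XX/XO] end (terminal +0, X#5); searched OX/O./../X. to 4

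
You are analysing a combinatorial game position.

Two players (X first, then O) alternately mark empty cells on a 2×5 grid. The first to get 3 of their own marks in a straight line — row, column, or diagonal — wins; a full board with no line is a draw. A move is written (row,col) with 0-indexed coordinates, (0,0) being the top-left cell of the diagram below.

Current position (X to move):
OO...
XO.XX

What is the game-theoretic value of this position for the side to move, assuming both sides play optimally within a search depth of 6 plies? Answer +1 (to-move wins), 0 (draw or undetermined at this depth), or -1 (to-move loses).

value(OO.../XO.XX, X) = +1

[OO.../XO.XX] X move#1: (0,2):+0/OOX../XO.XX, (0,3):-1/OO.X./XO.XX, (0,4):-1/OO..X/XO.XX, (1,2):+1/OO.../XOXXX*
[OO.../XOXXX] end (terminal -1, O#2); searched OO.../XO.XX to 6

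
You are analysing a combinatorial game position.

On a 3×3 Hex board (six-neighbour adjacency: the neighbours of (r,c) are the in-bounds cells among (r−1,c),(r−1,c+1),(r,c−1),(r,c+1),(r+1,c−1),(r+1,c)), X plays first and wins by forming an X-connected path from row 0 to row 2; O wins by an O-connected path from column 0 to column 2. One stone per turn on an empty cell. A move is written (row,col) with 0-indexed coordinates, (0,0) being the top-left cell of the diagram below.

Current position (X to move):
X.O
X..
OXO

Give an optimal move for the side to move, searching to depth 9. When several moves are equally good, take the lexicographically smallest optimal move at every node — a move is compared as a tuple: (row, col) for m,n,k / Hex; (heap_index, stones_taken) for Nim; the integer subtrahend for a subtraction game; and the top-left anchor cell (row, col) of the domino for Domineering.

[X.O/X../OXO] X move#1: (0,1):-1/XXO/X../OXO, (1,1):+1/X.O/XX./OXO*, (1,2):-1/X.O/X.X/OXO
[X.O/XX./OXO] end (terminal -1, O#2); searched X.O/X../OXO to 9

X's best at [X.O/X../OXO]: (1,1)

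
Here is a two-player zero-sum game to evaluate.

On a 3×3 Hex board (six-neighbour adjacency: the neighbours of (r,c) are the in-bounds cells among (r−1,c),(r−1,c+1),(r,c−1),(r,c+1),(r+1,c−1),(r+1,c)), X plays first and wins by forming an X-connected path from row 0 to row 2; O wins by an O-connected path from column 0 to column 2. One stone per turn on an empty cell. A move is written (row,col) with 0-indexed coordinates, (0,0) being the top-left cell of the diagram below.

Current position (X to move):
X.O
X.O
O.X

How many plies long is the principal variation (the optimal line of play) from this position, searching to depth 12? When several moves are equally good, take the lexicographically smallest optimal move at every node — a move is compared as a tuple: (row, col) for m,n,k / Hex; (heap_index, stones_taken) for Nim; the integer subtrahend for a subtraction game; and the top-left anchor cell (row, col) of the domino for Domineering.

p1 X@[X.O/X.O/O.X]: (0,1)[XXO/X.O/O.X]-1* (1,1)[X.O/XXO/O.X]-1 (2,1)[X.O/X.O/OXX]-1
p2 O@[XXO/X.O/O.X]: (1,1)[XXO/XOO/O.X]+1* (2,1)[XXO/X.O/OOX]+1
p3 X@[XXO/XOO/O.X] terminal -1; root [X.O/X.O/O.X] d12

PV length from [X.O/X.O/O.X]: 2 plies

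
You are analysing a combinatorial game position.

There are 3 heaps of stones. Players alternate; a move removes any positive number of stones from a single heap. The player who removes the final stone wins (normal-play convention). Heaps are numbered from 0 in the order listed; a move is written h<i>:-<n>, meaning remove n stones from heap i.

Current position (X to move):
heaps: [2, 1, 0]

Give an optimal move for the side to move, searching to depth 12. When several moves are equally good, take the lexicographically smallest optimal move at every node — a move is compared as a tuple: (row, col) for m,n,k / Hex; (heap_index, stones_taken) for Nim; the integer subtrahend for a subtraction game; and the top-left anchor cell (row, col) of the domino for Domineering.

X's best at [(2,1,0)]: h0:-1

[(2,1,0)] X move#1: h0:-1:+1/(1,1,0)*, h0:-2:-1/(0,1,0), h1:-1:-1/(2,0,0)
[(1,1,0)] O move#2: h0:-1:-1/(0,1,0)*, h1:-1:-1/(1,0,0)
[(0,1,0)] X move#3: h1:-1:+1/(0,0,0)*
[(0,0,0)] end (terminal -1, O#4); searched (2,1,0) to 12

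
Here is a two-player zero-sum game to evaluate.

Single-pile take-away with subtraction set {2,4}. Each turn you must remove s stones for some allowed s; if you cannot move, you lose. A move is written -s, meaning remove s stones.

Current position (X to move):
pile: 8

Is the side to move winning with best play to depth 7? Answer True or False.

p1 X@[8]: -2[6]+1* -4[4]-1
p2 O@[6]: -2[4]-1* -4[2]-1
p3 X@[4]: -2[2]-1 -4[0]+1*
p4 O@[0] terminal -1; root [8] d7

X winning at [8]: True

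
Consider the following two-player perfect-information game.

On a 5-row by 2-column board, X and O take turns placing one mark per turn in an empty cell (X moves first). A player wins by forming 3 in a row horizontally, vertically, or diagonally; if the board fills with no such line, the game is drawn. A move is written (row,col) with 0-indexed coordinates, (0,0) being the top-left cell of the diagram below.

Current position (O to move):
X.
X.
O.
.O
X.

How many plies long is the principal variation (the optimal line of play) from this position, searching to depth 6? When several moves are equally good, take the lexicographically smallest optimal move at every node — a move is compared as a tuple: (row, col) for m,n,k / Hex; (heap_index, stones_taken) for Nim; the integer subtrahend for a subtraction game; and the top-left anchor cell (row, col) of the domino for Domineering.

[X./X./O./.O/X.] O move#1: (0,1):+0/XO/X./O./.O/X., (1,1):+0/X./XO/O./.O/X., (2,1):+1/X./X./OO/.O/X.*, (3,0):+0/X./X./O./OO/X., (4,1):+0/X./X./O./.O/XO
[X./X./OO/.O/X.] X move#2: (0,1):-1/XX/X./OO/.O/X.*, (1,1):-1/X./XX/OO/.O/X., (3,0):-1/X./X./OO/XO/X., (4,1):-1/X./X./OO/.O/XX
[XX/X./OO/.O/X.] O move#3: (1,1):+1/XX/XO/OO/.O/X.*, (3,0):+1/XX/X./OO/OO/X., (4,1):+1/XX/X./OO/.O/XO
[XX/XO/OO/.O/X.] end (terminal -1, X#4); searched X./X./O./.O/X. to 6

PV length from [X./X./O./.O/X.]: 3 plies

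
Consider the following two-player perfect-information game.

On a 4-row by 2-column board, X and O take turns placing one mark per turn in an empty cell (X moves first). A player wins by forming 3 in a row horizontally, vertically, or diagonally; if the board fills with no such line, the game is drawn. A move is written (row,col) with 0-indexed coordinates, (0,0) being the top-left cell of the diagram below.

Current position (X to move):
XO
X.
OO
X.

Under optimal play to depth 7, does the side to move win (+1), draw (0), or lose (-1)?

p1 X@[XO/X./OO/X.]: (1,1)[XO/XX/OO/X.]+0* (3,1)[XO/X./OO/XX]-1
p2 O@[XO/XX/OO/X.]: (3,1)[XO/XX/OO/XO]+0*
p3 X@[XO/XX/OO/XO] terminal +0; root [XO/X./OO/X.] d7

value(XO/X./OO/X., X) = 0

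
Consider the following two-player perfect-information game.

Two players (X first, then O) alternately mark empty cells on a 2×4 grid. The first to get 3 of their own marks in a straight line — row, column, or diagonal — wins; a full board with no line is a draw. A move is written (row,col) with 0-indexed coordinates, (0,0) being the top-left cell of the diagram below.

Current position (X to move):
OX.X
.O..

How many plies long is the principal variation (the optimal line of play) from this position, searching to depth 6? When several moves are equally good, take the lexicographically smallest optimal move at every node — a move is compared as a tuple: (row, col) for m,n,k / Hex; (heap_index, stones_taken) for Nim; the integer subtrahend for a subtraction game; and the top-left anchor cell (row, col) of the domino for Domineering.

p1 X@[OX.X/.O..]: (0,2)[OXXX/.O..]+1* (1,0)[OX.X/XO..]+0 (1,2)[OX.X/.OX.]+0 (1,3)[OX.X/.O.X]+0
p2 O@[OXXX/.O..] terminal -1; root [OX.X/.O..] d6

PV length from [OX.X/.O..]: 1 ply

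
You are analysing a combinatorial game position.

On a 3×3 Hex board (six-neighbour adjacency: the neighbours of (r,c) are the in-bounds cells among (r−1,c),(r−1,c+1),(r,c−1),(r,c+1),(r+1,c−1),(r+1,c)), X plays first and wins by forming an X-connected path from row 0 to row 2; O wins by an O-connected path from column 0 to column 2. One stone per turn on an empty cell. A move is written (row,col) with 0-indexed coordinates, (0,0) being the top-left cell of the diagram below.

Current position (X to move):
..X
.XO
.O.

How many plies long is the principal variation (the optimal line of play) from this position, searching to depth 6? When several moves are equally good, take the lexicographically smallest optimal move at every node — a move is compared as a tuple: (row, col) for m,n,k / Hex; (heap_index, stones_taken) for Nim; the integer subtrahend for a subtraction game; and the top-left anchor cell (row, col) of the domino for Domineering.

PV length from [..X/.XO/.O.]: 1 ply

ply 1, X at ..X/.XO/.O. | (0,0)=-1→X.X/.XO/.O.; (0,1)=-1→.XX/.XO/.O.; (1,0)=-1→..X/XXO/.O.; (2,0)=+1→..X/.XO/XO.*; (2,2)=-1→..X/.XO/.OX
ply 2: ..X/.XO/XO. is terminal -1 (O); from ..X/.XO/.O. depth 6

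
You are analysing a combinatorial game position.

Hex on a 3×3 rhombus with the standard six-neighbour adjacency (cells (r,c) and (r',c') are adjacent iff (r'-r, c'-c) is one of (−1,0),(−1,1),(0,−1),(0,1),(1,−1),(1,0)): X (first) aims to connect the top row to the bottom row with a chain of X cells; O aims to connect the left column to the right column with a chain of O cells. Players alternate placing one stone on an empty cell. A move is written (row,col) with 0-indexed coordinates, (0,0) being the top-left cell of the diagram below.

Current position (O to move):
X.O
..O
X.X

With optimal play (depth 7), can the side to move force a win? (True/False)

p1 O@[X.O/..O/X.X]: (0,1)[XOO/..O/X.X]-1 (1,0)[X.O/O.O/X.X]+1* (1,1)[X.O/.OO/X.X]-1 (2,1)[X.O/..O/XOX]-1
p2 X@[X.O/O.O/X.X]: (0,1)[XXO/O.O/X.X]-1* (1,1)[X.O/OXO/X.X]-1 (2,1)[X.O/O.O/XXX]-1
p3 O@[XXO/O.O/X.X]: (1,1)[XXO/OOO/X.X]+1* (2,1)[XXO/O.O/XOX]-1
p4 X@[XXO/OOO/X.X] terminal -1; root [X.O/..O/X.X] d7

O winning at [X.O/..O/X.X]: True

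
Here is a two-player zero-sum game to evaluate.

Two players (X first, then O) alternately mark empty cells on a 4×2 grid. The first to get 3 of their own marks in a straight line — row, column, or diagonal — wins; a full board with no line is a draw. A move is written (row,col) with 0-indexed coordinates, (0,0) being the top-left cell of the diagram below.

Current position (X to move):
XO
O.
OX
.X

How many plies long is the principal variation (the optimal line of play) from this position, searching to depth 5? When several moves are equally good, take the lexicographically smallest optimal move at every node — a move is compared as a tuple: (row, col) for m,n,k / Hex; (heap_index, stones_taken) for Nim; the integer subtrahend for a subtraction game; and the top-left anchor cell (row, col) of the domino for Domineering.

PV length from [XO/O./OX/.X]: 1 ply

p1 X@[XO/O./OX/.X]: (1,1)[XO/OX/OX/.X]+1* (3,0)[XO/O./OX/XX]+0
p2 O@[XO/OX/OX/.X] terminal -1; root [XO/O./OX/.X] d5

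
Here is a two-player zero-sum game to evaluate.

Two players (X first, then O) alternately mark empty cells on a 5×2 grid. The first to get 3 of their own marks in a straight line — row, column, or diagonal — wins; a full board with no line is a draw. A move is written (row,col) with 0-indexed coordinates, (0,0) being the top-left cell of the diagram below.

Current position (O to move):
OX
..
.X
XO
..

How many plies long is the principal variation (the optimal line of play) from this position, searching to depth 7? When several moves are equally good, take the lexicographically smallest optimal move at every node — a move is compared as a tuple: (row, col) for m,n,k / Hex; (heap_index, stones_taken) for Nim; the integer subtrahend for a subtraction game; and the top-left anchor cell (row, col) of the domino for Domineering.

ply 1, O at OX/../.X/XO/.. | (1,0)=-1→OX/O./.X/XO/..*; (1,1)=-1→OX/.O/.X/XO/..; (2,0)=-1→OX/../OX/XO/..; (4,0)=-1→OX/../.X/XO/O.; (4,1)=-1→OX/../.X/XO/.O
ply 2, X at OX/O./.X/XO/.. | (1,1)=+1→OX/OX/.X/XO/..*; (2,0)=+1→OX/O./XX/XO/..; (4,0)=-1→OX/O./.X/XO/X.; (4,1)=-1→OX/O./.X/XO/.X
ply 3: OX/OX/.X/XO/.. is terminal -1 (O); from OX/../.X/XO/.. depth 7

PV length from [OX/../.X/XO/..]: 2 plies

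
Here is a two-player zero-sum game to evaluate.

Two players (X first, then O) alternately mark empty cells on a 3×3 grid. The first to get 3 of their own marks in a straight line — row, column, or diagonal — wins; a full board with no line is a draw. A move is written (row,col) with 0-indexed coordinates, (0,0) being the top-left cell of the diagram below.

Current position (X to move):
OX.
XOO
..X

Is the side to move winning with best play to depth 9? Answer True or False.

ply 1, X at OX./XOO/..X | (0,2)=+0→OXX/XOO/..X*; (2,0)=+0→OX./XOO/X.X; (2,1)=+0→OX./XOO/.XX
ply 2, O at OXX/XOO/..X | (2,0)=+0→OXX/XOO/O.X*; (2,1)=+0→OXX/XOO/.OX
ply 3, X at OXX/XOO/O.X | (2,1)=+0→OXX/XOO/OXX*
ply 4: OXX/XOO/OXX is terminal +0 (O); from OX./XOO/..X depth 9

X winning at [OX./XOO/..X]: False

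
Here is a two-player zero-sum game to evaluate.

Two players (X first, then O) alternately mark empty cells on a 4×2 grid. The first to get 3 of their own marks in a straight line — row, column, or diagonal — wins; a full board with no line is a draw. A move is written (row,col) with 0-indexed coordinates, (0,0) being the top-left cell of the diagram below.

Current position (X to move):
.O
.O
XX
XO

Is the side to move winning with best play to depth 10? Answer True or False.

[.O/.O/XX/XO] X move#1: (0,0):+0/XO/.O/XX/XO, (1,0):+1/.O/XO/XX/XO*
[.O/XO/XX/XO] end (terminal -1, O#2); searched .O/.O/XX/XO to 10

X winning at [.O/.O/XX/XO]: True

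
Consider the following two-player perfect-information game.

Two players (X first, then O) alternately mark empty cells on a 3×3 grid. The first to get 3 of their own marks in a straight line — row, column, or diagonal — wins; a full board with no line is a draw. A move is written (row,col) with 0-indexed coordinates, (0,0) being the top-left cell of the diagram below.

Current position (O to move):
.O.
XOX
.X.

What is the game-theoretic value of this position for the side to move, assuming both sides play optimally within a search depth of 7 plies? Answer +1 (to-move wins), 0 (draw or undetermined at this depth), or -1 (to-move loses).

value(.O./XOX/.X., O) = +1

p1 O@[.O./XOX/.X.]: (0,0)[OO./XOX/.X.]+1* (0,2)[.OO/XOX/.X.]+1 (2,0)[.O./XOX/OX.]+0 (2,2)[.O./XOX/.XO]+0
p2 X@[OO./XOX/.X.]: (0,2)[OOX/XOX/.X.]-1* (2,0)[OO./XOX/XX.]-1 (2,2)[OO./XOX/.XX]-1
p3 O@[OOX/XOX/.X.]: (2,0)[OOX/XOX/OX.]-1 (2,2)[OOX/XOX/.XO]+1*
p4 X@[OOX/XOX/.XO] terminal -1; root [.O./XOX/.X.] d7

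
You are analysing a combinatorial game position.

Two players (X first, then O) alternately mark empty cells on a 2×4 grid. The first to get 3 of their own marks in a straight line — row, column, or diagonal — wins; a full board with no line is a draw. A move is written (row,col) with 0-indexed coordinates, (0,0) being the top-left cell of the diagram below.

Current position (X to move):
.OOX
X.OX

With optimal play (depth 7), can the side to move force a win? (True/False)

X winning at [.OOX/X.OX]: False

p1 X@[.OOX/X.OX]: (0,0)[XOOX/X.OX]+0* (1,1)[.OOX/XXOX]-1
p2 O@[XOOX/X.OX]: (1,1)[XOOX/XOOX]+0*
p3 X@[XOOX/XOOX] terminal +0; root [.OOX/X.OX] d7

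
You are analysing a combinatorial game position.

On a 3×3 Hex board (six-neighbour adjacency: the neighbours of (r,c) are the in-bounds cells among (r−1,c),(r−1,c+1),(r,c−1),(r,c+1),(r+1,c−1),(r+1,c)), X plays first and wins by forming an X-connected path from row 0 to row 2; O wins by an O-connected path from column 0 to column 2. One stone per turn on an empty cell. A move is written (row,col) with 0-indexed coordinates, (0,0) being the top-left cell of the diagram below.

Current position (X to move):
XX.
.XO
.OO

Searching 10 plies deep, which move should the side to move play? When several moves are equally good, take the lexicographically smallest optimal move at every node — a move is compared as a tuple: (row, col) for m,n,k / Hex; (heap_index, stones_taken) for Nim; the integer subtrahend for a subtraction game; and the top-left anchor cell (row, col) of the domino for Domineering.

X's best at [XX./.XO/.OO]: (2,0)

ply 1, X at XX./.XO/.OO | (0,2)=-1→XXX/.XO/.OO; (1,0)=-1→XX./XXO/.OO; (2,0)=+1→XX./.XO/XOO*
ply 2: XX./.XO/XOO is terminal -1 (O); from XX./.XO/.OO depth 10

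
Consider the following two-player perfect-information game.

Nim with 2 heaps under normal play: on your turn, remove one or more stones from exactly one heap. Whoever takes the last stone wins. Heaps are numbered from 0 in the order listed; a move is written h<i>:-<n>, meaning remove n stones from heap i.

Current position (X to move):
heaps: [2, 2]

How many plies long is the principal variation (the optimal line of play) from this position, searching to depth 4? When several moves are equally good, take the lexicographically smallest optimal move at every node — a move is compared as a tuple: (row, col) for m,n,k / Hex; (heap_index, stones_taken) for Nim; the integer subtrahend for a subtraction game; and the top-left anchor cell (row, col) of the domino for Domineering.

[(2,2)] X move#1: h0:-1:-1/(1,2)*, h0:-2:-1/(0,2), h1:-1:-1/(2,1), h1:-2:-1/(2,0)
[(1,2)] O move#2: h0:-1:-1/(0,2), h1:-1:+1/(1,1)*, h1:-2:-1/(1,0)
[(1,1)] X move#3: h0:-1:-1/(0,1)*, h1:-1:-1/(1,0)
[(0,1)] O move#4: h1:-1:+1/(0,0)*
[(0,0)] end (terminal -1, X#5); searched (2,2) to 4

PV length from [(2,2)]: 4 plies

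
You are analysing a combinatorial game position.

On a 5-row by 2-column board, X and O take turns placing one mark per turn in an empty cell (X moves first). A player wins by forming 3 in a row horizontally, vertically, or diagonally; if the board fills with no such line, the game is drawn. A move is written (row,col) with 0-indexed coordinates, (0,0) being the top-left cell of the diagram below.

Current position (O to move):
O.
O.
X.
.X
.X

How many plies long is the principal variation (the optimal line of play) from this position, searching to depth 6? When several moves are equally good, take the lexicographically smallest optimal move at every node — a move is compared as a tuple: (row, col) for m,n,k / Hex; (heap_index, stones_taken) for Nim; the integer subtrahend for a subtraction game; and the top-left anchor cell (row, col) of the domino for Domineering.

PV length from [O./O./X./.X/.X]: 5 plies

p1 O@[O./O./X./.X/.X]: (0,1)[OO/O./X./.X/.X]-1 (1,1)[O./OO/X./.X/.X]-1 (2,1)[O./O./XO/.X/.X]+0* (3,0)[O./O./X./OX/.X]-1 (4,0)[O./O./X./.X/OX]-1
p2 X@[O./O./XO/.X/.X]: (0,1)[OX/O./XO/.X/.X]+0* (1,1)[O./OX/XO/.X/.X]+0 (3,0)[O./O./XO/XX/.X]+0 (4,0)[O./O./XO/.X/XX]+0
p3 O@[OX/O./XO/.X/.X]: (1,1)[OX/OO/XO/.X/.X]+0* (3,0)[OX/O./XO/OX/.X]+0 (4,0)[OX/O./XO/.X/OX]+0
p4 X@[OX/OO/XO/.X/.X]: (3,0)[OX/OO/XO/XX/.X]+0* (4,0)[OX/OO/XO/.X/XX]+0
p5 O@[OX/OO/XO/XX/.X]: (4,0)[OX/OO/XO/XX/OX]+0*
p6 X@[OX/OO/XO/XX/OX] terminal +0; root [O./O./X./.X/.X] d6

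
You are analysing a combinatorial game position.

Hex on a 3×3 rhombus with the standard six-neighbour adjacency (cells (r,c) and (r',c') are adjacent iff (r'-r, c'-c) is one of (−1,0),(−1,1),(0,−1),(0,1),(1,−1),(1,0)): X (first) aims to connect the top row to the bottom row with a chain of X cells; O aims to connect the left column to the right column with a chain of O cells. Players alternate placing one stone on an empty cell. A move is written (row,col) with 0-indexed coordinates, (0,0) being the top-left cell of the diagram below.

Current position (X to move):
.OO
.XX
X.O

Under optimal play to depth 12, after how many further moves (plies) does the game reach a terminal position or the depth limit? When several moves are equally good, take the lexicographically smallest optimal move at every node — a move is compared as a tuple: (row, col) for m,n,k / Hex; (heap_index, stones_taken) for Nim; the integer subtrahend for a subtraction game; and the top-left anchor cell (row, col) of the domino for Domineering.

[.OO/.XX/X.O] X move#1: (0,0):-1/XOO/.XX/X.O*, (1,0):-1/.OO/XXX/X.O, (2,1):-1/.OO/.XX/XXO
[XOO/.XX/X.O] O move#2: (1,0):+1/XOO/OXX/X.O*, (2,1):-1/XOO/.XX/XOO
[XOO/OXX/X.O] end (terminal -1, X#3); searched .OO/.XX/X.O to 12

PV length from [.OO/.XX/X.O]: 2 plies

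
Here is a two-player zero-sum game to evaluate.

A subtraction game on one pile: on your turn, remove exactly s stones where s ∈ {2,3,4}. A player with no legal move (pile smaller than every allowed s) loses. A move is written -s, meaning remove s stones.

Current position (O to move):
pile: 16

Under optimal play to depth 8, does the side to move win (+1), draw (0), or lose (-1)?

ply 1, O at 16 | -2=-1→14; -3=+1→13*; -4=+1→12
ply 2, X at 13 | -2=-1→11*; -3=-1→10; -4=-1→9
ply 3, O at 11 | -2=-1→9; -3=-1→8; -4=+1→7*
ply 4, X at 7 | -2=-1→5*; -3=-1→4; -4=-1→3
ply 5, O at 5 | -2=-1→3; -3=-1→2; -4=+1→1*
ply 6: 1 is terminal -1 (X); from 16 depth 8

value(16, O) = +1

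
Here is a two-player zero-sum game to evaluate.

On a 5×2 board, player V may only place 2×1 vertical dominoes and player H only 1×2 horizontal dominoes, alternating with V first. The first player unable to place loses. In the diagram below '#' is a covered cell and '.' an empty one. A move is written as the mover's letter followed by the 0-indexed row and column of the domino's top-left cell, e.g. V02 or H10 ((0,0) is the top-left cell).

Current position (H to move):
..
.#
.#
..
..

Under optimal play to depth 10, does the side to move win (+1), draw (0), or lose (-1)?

[../.#/.#/../..] H move#1: H00:-1/##/.#/.#/../.., H30:+1/../.#/.#/##/..*, H40:+1/../.#/.#/../##
[../.#/.#/##/..] V move#2: V00:-1/#./##/.#/##/..*, V10:-1/../##/##/##/..
[#./##/.#/##/..] H move#3: H40:+1/#./##/.#/##/##*
[#./##/.#/##/##] end (terminal -1, V#4); searched ../.#/.#/../.. to 10

value(../.#/.#/../.., H) = +1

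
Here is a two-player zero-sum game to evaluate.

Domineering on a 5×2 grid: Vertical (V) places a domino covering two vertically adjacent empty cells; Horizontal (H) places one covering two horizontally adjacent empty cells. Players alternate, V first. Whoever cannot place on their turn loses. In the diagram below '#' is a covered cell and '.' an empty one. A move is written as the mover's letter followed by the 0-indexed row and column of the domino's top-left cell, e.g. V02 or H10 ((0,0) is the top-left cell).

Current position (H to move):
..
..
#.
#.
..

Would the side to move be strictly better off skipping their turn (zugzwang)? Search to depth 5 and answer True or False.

zugzwang(../../#./#./.., H) = False

ply 1, H at ../../#./#./.. | H00=+1→##/../#./#./..*; H10=+1→../##/#./#./..; H40=-1→../../#./#./##
ply 2, V at ##/../#./#./.. | V11=-1→##/.#/##/#./..*; V21=-1→##/../##/##/..; V31=-1→##/../#./##/.#
ply 3, H at ##/.#/##/#./.. | H40=+1→##/.#/##/#./##*
ply 4: ##/.#/##/#./## is terminal -1 (V); from ../../#./#./.. depth 5
suppose H passes — search the same position with V to move:
pass> ply 1, V at ../../#./#./.. | V00=+1→#./#./#./#./..*; V01=+1→.#/.#/#./#./..; V11=+1→../.#/##/#./..; V21=-1→../../##/##/..; V31=-1→../../#./##/.#
pass> ply 2, H at #./#./#./#./.. | H40=-1→#./#./#./#./##*
pass> ply 3, V at #./#./#./#./## | V01=+1→##/##/#./#./##*; V11=+1→#./##/##/#./##; V21=+1→#./#./##/##/##
pass> ply 4: ##/##/#./#./## is terminal -1 (H); from ../../#./#./.. depth 5
for H: play +1, pass -1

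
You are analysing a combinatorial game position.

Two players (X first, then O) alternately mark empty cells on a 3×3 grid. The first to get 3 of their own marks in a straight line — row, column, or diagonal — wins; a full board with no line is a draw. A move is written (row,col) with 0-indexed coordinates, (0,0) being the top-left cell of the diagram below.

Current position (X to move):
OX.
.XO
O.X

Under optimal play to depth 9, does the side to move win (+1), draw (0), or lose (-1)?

value(OX./.XO/O.X, X) = +1

p1 X@[OX./.XO/O.X]: (0,2)[OXX/.XO/O.X]-1 (1,0)[OX./XXO/O.X]+0 (2,1)[OX./.XO/OXX]+1*
p2 O@[OX./.XO/OXX] terminal -1; root [OX./.XO/O.X] d9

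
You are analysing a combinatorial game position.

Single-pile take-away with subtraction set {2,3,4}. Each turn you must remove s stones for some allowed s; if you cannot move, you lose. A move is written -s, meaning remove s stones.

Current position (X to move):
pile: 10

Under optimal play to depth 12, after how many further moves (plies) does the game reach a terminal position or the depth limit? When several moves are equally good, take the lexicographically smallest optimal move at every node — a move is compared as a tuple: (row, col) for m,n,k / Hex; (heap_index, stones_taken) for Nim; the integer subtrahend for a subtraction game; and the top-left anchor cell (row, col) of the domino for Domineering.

PV length from [10]: 3 plies

[10] X move#1: -2:-1/8, -3:+1/7*, -4:+1/6
[7] O move#2: -2:-1/5*, -3:-1/4, -4:-1/3
[5] X move#3: -2:-1/3, -3:-1/2, -4:+1/1*
[1] end (terminal -1, O#4); searched 10 to 12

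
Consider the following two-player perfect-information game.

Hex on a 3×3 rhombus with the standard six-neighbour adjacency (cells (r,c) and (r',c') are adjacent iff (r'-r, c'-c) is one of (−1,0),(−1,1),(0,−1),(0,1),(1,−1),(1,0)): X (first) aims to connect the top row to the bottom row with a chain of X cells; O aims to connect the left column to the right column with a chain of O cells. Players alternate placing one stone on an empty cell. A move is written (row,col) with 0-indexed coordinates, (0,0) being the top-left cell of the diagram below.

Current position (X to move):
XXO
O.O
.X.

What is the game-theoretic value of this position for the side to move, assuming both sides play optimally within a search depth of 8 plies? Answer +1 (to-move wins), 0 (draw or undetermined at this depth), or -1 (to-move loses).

value(XXO/O.O/.X., X) = +1

ply 1, X at XXO/O.O/.X. | (1,1)=+1→XXO/OXO/.X.*; (2,0)=-1→XXO/O.O/XX.; (2,2)=-1→XXO/O.O/.XX
ply 2: XXO/OXO/.X. is terminal -1 (O); from XXO/O.O/.X. depth 8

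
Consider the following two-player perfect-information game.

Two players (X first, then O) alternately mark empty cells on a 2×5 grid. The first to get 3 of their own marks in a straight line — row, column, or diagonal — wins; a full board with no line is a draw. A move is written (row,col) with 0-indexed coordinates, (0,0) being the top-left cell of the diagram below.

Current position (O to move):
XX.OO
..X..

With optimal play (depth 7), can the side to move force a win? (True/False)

p1 O@[XX.OO/..X..]: (0,2)[XXOOO/..X..]+1* (1,0)[XX.OO/O.X..]-1 (1,1)[XX.OO/.OX..]-1 (1,3)[XX.OO/..XO.]-1 (1,4)[XX.OO/..X.O]-1
p2 X@[XXOOO/..X..] terminal -1; root [XX.OO/..X..] d7

O winning at [XX.OO/..X..]: True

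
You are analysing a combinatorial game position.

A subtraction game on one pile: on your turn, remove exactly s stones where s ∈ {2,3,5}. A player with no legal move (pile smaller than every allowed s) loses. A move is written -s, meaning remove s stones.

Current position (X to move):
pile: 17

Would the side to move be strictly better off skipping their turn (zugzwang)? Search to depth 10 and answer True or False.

zugzwang(17, X) = False

[17] X move#1: -2:+1/15*, -3:+1/14, -5:-1/12
[15] O move#2: -2:-1/13*, -3:-1/12, -5:-1/10
[13] X move#3: -2:-1/11, -3:-1/10, -5:+1/8*
[8] O move#4: -2:-1/6*, -3:-1/5, -5:-1/3
[6] X move#5: -2:-1/4, -3:-1/3, -5:+1/1*
[1] end (terminal -1, O#6); searched 17 to 10
if X skipped the turn, O would face:
~ [17] O move#1: -2:+1/15*, -3:+1/14, -5:-1/12
~ [15] X move#2: -2:-1/13*, -3:-1/12, -5:-1/10
~ [13] O move#3: -2:-1/11, -3:-1/10, -5:+1/8*
~ [8] X move#4: -2:-1/6*, -3:-1/5, -5:-1/3
~ [6] O move#5: -2:-1/4, -3:-1/3, -5:+1/1*
~ [1] end (terminal -1, X#6); searched 17 to 10
compare (X): move=+1 vs pass=-1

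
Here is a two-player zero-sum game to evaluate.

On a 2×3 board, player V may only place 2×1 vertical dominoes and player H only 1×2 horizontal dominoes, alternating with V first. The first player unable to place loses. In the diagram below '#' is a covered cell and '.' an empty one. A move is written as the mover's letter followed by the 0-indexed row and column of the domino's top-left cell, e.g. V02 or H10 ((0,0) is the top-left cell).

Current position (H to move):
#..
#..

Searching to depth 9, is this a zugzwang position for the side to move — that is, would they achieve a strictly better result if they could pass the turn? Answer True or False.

zugzwang(#../#.., H) = False

ply 1, H at #../#.. | H01=+1→###/#..*; H11=+1→#../###
ply 2: ###/#.. is terminal -1 (V); from #../#.. depth 9
suppose H passes — search the same position with V to move:
pass> ply 1, V at #../#.. | V01=+1→##./##.*; V02=+1→#.#/#.#
pass> ply 2: ##./##. is terminal -1 (H); from #../#.. depth 9
for H: play +1, pass -1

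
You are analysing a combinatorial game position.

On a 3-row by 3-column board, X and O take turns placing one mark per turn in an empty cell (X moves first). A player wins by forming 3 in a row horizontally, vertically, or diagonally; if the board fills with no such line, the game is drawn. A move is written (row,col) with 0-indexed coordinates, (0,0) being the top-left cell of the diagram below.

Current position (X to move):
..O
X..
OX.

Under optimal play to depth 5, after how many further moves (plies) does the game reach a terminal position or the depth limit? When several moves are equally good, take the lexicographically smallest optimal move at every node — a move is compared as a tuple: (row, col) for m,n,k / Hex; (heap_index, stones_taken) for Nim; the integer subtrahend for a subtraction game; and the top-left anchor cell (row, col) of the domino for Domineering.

ply 1, X at ..O/X../OX. | (0,0)=-1→X.O/X../OX.; (0,1)=-1→.XO/X../OX.; (1,1)=+1→..O/XX./OX.*; (1,2)=-1→..O/X.X/OX.; (2,2)=-1→..O/X../OXX
ply 2, O at ..O/XX./OX. | (0,0)=-1→O.O/XX./OX.*; (0,1)=-1→.OO/XX./OX.; (1,2)=-1→..O/XXO/OX.; (2,2)=-1→..O/XX./OXO
ply 3, X at O.O/XX./OX. | (0,1)=+1→OXO/XX./OX.*; (1,2)=+1→O.O/XXX/OX.; (2,2)=-1→O.O/XX./OXX
ply 4: OXO/XX./OX. is terminal -1 (O); from ..O/X../OX. depth 5

PV length from [..O/X../OX.]: 3 plies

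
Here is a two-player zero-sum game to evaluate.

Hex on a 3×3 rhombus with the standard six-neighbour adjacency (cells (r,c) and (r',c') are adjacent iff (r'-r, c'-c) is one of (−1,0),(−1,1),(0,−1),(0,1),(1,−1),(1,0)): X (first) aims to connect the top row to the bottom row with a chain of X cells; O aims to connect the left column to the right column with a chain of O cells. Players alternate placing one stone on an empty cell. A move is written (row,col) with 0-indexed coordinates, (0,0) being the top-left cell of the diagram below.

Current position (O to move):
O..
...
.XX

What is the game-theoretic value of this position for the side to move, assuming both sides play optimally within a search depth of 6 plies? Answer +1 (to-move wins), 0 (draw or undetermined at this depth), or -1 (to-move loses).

[O../.../.XX] O move#1: (0,1):-1/OO./.../.XX, (0,2):+1/O.O/.../.XX*, (1,0):-1/O../O../.XX, (1,1):+1/O../.O./.XX, (1,2):-1/O../..O/.XX, (2,0):-1/O../.../OXX
[O.O/.../.XX] X move#2: (0,1):-1/OXO/.../.XX*, (1,0):-1/O.O/X../.XX, (1,1):-1/O.O/.X./.XX, (1,2):-1/O.O/..X/.XX, (2,0):-1/O.O/.../XXX
[OXO/.../.XX] O move#3: (1,0):-1/OXO/O../.XX, (1,1):+1/OXO/.O./.XX*, (1,2):-1/OXO/..O/.XX, (2,0):-1/OXO/.../OXX
[OXO/.O./.XX] X move#4: (1,0):-1/OXO/XO./.XX*, (1,2):-1/OXO/.OX/.XX, (2,0):-1/OXO/.O./XXX
[OXO/XO./.XX] O move#5: (1,2):-1/OXO/XOO/.XX, (2,0):+1/OXO/XO./OXX*
[OXO/XO./OXX] end (terminal -1, X#6); searched O../.../.XX to 6

value(O../.../.XX, O) = +1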